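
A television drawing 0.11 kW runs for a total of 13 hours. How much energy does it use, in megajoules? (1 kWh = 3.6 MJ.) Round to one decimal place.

5.1 MJ

Energy = 0.11 kW × 13 h = 1.43 kWh
= 1.43 × 3.6 MJ = 5.1 MJ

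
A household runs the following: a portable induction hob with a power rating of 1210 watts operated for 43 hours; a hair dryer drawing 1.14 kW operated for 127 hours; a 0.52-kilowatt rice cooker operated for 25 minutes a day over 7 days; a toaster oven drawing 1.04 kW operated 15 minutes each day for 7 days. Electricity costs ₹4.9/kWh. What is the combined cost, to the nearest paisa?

portable induction hob: 1.21 kW × 43 h = 52.03 kWh
hair dryer: 1.14 kW × 127 h = 144.78 kWh
rice cooker: Runtime = 25 min × 7 = 175 min = 2.916666… h
rice cooker: 0.52 kW × 2.916666… h = 1.516666… kWh
toaster oven: Runtime = 15 min × 7 = 105 min = 1.75 h
toaster oven: 1.04 kW × 1.75 h = 1.82 kWh
Total energy = 200.146666… kWh
Cost = 200.146666… × ₹4.9 = ₹980.72

₹980.72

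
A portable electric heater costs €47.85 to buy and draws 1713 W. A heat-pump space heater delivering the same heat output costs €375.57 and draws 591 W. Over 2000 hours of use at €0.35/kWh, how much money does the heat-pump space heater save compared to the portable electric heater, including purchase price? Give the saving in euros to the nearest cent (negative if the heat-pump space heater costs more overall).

€457.68

portable electric heater: €47.85 + (1713/1000) kW × 2000 h × €0.35 = €47.85 + €1199.1 = €1246.95
heat-pump space heater: €375.57 + (591/1000) kW × 2000 h × €0.35 = €375.57 + €413.7 = €789.27
Saving = €1246.95 − €789.27 = €457.68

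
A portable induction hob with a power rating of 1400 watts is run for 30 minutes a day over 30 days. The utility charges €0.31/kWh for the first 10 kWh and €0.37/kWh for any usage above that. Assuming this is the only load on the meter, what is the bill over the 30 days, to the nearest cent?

€7.17

Runtime = 30 min × 30 = 900 min = 15 h
Energy = 1.4 kW × 15 h = 21 kWh
Tier 1 (0–10 kWh): 10 × €0.31 = €3.1
Above 10 kWh: 11 × €0.37 = €4.07
Bill = €7.17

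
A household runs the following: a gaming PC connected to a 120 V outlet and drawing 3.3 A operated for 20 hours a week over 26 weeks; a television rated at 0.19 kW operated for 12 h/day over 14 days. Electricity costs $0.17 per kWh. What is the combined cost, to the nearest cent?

gaming PC: Power = 3.3 A × 120 V = 396 W = 0.396 kW
gaming PC: Runtime = 20 h/week × 26 weeks = 520 h
gaming PC: 0.396 kW × 520 h = 205.92 kWh
television: Runtime = 12 h/day × 14 days = 168 h
television: 0.19 kW × 168 h = 31.92 kWh
Total energy = 237.84 kWh
Cost = 237.84 × $0.17 = $40.43

$40.43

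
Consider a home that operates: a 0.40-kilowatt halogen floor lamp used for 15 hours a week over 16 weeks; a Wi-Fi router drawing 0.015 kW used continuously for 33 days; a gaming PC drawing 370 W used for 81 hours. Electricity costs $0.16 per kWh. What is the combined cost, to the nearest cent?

halogen floor lamp: Runtime = 15 h/week × 16 weeks = 240 h
halogen floor lamp: 0.4 kW × 240 h = 96 kWh
Wi-Fi router: Runtime = 24 h × 33 = 792 h
Wi-Fi router: 0.015 kW × 792 h = 11.88 kWh
gaming PC: 0.37 kW × 81 h = 29.97 kWh
Total energy = 137.85 kWh
Cost = 137.85 × $0.16 = $22.06

$22.06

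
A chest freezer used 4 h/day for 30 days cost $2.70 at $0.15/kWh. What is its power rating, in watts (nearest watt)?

150 W

Energy = $2.70 ÷ $0.15/kWh = 18 kWh
Runtime = 4 h/day × 30 days = 120 h
Power = 18 kWh ÷ 120 h = 0.15 kW = 150 W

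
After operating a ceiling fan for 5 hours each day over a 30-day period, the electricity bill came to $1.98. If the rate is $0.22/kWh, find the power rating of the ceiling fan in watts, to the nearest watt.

60 W

Energy = $1.98 ÷ $0.22/kWh = 9 kWh
Runtime = 5 h/day × 30 days = 150 h
Power = 9 kWh ÷ 150 h = 0.06 kW = 60 W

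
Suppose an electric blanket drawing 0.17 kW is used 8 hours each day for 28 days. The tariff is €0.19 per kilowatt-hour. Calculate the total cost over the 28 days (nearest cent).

€7.24

Runtime = 8 h/day × 28 days = 224 h
Energy = 0.17 kW × 224 h = 38.08 kWh
Cost = 38.08 kWh × €0.19/kWh = €7.24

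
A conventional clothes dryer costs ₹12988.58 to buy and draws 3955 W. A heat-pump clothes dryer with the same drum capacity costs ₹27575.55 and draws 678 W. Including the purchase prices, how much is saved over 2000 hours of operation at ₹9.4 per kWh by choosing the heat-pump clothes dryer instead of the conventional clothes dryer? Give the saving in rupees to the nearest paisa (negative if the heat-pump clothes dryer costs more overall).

₹47020.63

conventional clothes dryer: ₹12988.58 + (3955/1000) kW × 2000 h × ₹9.4 = ₹12988.58 + ₹74354 = ₹87342.58
heat-pump clothes dryer: ₹27575.55 + (678/1000) kW × 2000 h × ₹9.4 = ₹27575.55 + ₹12746.4 = ₹40321.95
Saving = ₹87342.58 − ₹40321.95 = ₹47020.63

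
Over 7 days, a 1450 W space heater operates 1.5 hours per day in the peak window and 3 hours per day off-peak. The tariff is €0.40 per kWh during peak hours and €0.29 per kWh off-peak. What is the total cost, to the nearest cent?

Peak energy = 1.45 kW × 1.5 h × 7 = 15.225 kWh
Off-peak energy = 1.45 kW × 3 h × 7 = 30.45 kWh
Cost = 15.225 × €0.40 + 30.45 × €0.29 = €6.09 + €8.8305 = €14.92

€14.92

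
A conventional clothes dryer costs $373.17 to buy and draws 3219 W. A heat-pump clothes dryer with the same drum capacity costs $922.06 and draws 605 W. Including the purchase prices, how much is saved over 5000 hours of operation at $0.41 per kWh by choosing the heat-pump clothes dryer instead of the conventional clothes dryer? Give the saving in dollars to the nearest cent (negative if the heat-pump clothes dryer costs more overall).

conventional clothes dryer: $373.17 + (3219/1000) kW × 5000 h × $0.41 = $373.17 + $6598.95 = $6972.12
heat-pump clothes dryer: $922.06 + (605/1000) kW × 5000 h × $0.41 = $922.06 + $1240.25 = $2162.31
Saving = $6972.12 − $2162.31 = $4809.81

$4809.81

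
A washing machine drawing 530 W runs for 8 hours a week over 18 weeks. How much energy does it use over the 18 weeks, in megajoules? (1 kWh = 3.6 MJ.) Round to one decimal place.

274.8 MJ

Runtime = 8 h/week × 18 weeks = 144 h
Energy = 0.53 kW × 144 h = 76.32 kWh
= 76.32 × 3.6 MJ = 274.8 MJ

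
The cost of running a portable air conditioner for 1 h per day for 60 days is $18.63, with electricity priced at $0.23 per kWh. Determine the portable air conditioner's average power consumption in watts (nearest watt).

Energy = $18.63 ÷ $0.23/kWh = 81 kWh
Runtime = 1 h/day × 60 days = 60 h
Power = 81 kWh ÷ 60 h = 1.35 kW = 1350 W

1350 W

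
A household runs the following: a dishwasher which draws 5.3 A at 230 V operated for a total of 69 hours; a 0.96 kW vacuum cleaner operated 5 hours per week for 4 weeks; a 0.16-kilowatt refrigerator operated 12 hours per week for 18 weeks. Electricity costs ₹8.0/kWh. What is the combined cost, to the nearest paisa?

₹1102.97

dishwasher: Power = 5.3 A × 230 V = 1219 W = 1.219 kW
dishwasher: 1.219 kW × 69 h = 84.111 kWh
vacuum cleaner: Runtime = 5 h/week × 4 weeks = 20 h
vacuum cleaner: 0.96 kW × 20 h = 19.2 kWh
refrigerator: Runtime = 12 h/week × 18 weeks = 216 h
refrigerator: 0.16 kW × 216 h = 34.56 kWh
Total energy = 137.871 kWh
Cost = 137.871 × ₹8.0 = ₹1102.97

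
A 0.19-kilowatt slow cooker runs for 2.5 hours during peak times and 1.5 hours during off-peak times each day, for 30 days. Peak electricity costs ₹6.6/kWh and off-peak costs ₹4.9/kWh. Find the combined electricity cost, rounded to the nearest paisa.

₹135.95

Peak energy = 0.19 kW × 2.5 h × 30 = 14.25 kWh
Off-peak energy = 0.19 kW × 1.5 h × 30 = 8.55 kWh
Cost = 14.25 × ₹6.6 + 8.55 × ₹4.9 = ₹94.05 + ₹41.895 = ₹135.95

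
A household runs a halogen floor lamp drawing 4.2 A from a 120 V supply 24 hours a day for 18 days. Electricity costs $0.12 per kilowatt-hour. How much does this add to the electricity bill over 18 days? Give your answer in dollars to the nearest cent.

Power = 4.2 A × 120 V = 504 W = 0.504 kW
Runtime = 24 h × 18 = 432 h
Energy = 0.504 kW × 432 h = 217.728 kWh
Cost = 217.728 kWh × $0.12/kWh = $26.13

$26.13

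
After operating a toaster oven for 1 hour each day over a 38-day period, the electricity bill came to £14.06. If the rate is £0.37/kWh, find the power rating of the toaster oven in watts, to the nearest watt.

Energy = £14.06 ÷ £0.37/kWh = 38 kWh
Runtime = 1 h/day × 38 days = 38 h
Power = 38 kWh ÷ 38 h = 1 kW = 1000 W

1000 W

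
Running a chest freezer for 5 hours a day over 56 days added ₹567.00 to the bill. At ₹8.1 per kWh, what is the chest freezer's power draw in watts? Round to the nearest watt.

250 W

Energy = ₹567.00 ÷ ₹8.1/kWh = 70 kWh
Runtime = 5 h/day × 56 days = 280 h
Power = 70 kWh ÷ 280 h = 0.25 kW = 250 W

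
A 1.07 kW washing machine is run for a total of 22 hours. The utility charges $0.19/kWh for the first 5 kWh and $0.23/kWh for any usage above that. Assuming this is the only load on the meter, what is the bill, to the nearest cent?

$5.21

Energy = 1.07 kW × 22 h = 23.54 kWh
Tier 1 (0–5 kWh): 5 × $0.19 = $0.95
Above 5 kWh: 18.54 × $0.23 = $4.2642
Bill = $5.21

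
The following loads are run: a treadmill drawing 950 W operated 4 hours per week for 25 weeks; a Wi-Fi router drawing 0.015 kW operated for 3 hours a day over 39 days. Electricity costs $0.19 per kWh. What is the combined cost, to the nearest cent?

treadmill: Runtime = 4 h/week × 25 weeks = 100 h
treadmill: 0.95 kW × 100 h = 95 kWh
Wi-Fi router: Runtime = 3 h/day × 39 days = 117 h
Wi-Fi router: 0.015 kW × 117 h = 1.755 kWh
Total energy = 96.755 kWh
Cost = 96.755 × $0.19 = $18.38

$18.38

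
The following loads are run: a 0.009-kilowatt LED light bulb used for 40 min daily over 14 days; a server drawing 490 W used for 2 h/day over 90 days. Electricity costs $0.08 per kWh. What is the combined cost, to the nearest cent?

$7.06

LED light bulb: Runtime = 40 min × 14 = 560 min = 9.333333… h
LED light bulb: 0.009 kW × 9.333333… h = 0.084 kWh
server: Runtime = 2 h/day × 90 days = 180 h
server: 0.49 kW × 180 h = 88.2 kWh
Total energy = 88.284 kWh
Cost = 88.284 × $0.08 = $7.06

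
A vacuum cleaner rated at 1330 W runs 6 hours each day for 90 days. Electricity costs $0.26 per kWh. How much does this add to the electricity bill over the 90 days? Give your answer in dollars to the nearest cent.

Runtime = 6 h/day × 90 days = 540 h
Energy = 1.33 kW × 540 h = 718.2 kWh
Cost = 718.2 kWh × $0.26/kWh = $186.73

$186.73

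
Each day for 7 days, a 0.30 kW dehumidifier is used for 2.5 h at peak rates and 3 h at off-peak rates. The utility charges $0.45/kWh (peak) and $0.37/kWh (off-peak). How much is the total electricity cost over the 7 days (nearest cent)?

Peak energy = 0.3 kW × 2.5 h × 7 = 5.25 kWh
Off-peak energy = 0.3 kW × 3 h × 7 = 6.3 kWh
Cost = 5.25 × $0.45 + 6.3 × $0.37 = $2.3625 + $2.331 = $4.69

$4.69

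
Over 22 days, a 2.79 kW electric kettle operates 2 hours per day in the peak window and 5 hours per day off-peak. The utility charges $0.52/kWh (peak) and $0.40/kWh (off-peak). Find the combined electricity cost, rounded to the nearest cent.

Peak energy = 2.79 kW × 2 h × 22 = 122.76 kWh
Off-peak energy = 2.79 kW × 5 h × 22 = 306.9 kWh
Cost = 122.76 × $0.52 + 306.9 × $0.40 = $63.8352 + $122.76 = $186.60

$186.60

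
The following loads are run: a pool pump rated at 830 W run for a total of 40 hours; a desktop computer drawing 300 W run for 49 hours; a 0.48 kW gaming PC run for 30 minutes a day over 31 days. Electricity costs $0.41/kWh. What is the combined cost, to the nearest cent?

$22.69

pool pump: 0.83 kW × 40 h = 33.2 kWh
desktop computer: 0.3 kW × 49 h = 14.7 kWh
gaming PC: Runtime = 30 min × 31 = 930 min = 15.5 h
gaming PC: 0.48 kW × 15.5 h = 7.44 kWh
Total energy = 55.34 kWh
Cost = 55.34 × $0.41 = $22.69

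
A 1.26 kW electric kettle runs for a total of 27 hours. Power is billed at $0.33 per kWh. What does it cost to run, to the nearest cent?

Energy = 1.26 kW × 27 h = 34.02 kWh
Cost = 34.02 kWh × $0.33/kWh = $11.23

$11.23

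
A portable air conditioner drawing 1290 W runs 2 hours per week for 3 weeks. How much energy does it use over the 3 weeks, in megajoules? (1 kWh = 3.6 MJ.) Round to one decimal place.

Runtime = 2 h/week × 3 weeks = 6 h
Energy = 1.29 kW × 6 h = 7.74 kWh
= 7.74 × 3.6 MJ = 27.9 MJ

27.9 MJ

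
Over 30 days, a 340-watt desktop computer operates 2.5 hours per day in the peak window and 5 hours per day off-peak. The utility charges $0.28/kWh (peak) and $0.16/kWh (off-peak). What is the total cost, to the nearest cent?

$15.30

Peak energy = 0.34 kW × 2.5 h × 30 = 25.5 kWh
Off-peak energy = 0.34 kW × 5 h × 30 = 51 kWh
Cost = 25.5 × $0.28 + 51 × $0.16 = $7.14 + $8.16 = $15.30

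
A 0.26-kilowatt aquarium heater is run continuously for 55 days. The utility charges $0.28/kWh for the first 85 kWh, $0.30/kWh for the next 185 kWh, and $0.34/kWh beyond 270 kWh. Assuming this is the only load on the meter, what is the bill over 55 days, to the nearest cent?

$104.19

Runtime = 24 h × 55 = 1320 h
Energy = 0.26 kW × 1320 h = 343.2 kWh
Tier 1 (0–85 kWh): 85 × $0.28 = $23.8
Tier 2 (85–270 kWh): 185 × $0.30 = $55.5
Above 270 kWh: 73.2 × $0.34 = $24.888
Bill = $104.19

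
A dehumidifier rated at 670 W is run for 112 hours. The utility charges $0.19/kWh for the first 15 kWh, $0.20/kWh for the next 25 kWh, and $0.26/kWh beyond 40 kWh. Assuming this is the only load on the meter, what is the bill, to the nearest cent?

$16.96

Energy = 0.67 kW × 112 h = 75.04 kWh
Tier 1 (0–15 kWh): 15 × $0.19 = $2.85
Tier 2 (15–40 kWh): 25 × $0.20 = $5
Above 40 kWh: 35.04 × $0.26 = $9.1104
Bill = $16.96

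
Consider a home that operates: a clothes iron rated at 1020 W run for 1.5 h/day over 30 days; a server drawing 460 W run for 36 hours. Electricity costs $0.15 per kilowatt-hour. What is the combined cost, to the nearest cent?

$9.37

clothes iron: Runtime = 1.5 h/day × 30 days = 45 h
clothes iron: 1.02 kW × 45 h = 45.9 kWh
server: 0.46 kW × 36 h = 16.56 kWh
Total energy = 62.46 kWh
Cost = 62.46 × $0.15 = $9.37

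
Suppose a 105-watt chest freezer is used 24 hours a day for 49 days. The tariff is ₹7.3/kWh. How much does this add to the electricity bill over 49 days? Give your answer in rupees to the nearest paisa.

₹901.40

Runtime = 24 h × 49 = 1176 h
Energy = 0.105 kW × 1176 h = 123.48 kWh
Cost = 123.48 kWh × ₹7.3/kWh = ₹901.40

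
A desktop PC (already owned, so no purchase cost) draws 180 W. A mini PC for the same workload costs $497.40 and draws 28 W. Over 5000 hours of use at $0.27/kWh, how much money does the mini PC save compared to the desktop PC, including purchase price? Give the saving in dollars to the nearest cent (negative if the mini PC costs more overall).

desktop PC: $0.00 + (180/1000) kW × 5000 h × $0.27 = $0.00 + $243 = $243
mini PC: $497.40 + (28/1000) kW × 5000 h × $0.27 = $497.40 + $37.8 = $535.2
Saving = $243 − $535.2 = −$292.2

-$292.20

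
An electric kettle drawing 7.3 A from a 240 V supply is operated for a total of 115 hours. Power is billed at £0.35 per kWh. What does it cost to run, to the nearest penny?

Power = 7.3 A × 240 V = 1752 W = 1.752 kW
Energy = 1.752 kW × 115 h = 201.48 kWh
Cost = 201.48 kWh × £0.35/kWh = £70.52

£70.52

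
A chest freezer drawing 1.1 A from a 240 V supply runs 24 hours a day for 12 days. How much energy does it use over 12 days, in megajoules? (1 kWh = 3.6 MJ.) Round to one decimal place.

Power = 1.1 A × 240 V = 264 W = 0.264 kW
Runtime = 24 h × 12 = 288 h
Energy = 0.264 kW × 288 h = 76.032 kWh
= 76.032 × 3.6 MJ = 273.7 MJ

273.7 MJ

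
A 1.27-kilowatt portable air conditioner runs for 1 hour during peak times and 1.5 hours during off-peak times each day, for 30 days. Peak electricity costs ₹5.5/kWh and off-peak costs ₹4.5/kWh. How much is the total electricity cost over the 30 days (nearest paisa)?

Peak energy = 1.27 kW × 1 h × 30 = 38.1 kWh
Off-peak energy = 1.27 kW × 1.5 h × 30 = 57.15 kWh
Cost = 38.1 × ₹5.5 + 57.15 × ₹4.5 = ₹209.55 + ₹257.175 = ₹466.73

₹466.73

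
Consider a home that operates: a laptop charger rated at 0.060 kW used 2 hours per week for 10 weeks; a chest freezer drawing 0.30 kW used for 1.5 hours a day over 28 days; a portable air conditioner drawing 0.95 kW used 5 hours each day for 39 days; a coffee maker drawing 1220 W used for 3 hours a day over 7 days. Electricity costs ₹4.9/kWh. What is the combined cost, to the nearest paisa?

laptop charger: Runtime = 2 h/week × 10 weeks = 20 h
laptop charger: 0.06 kW × 20 h = 1.2 kWh
chest freezer: Runtime = 1.5 h/day × 28 days = 42 h
chest freezer: 0.3 kW × 42 h = 12.6 kWh
portable air conditioner: Runtime = 5 h/day × 39 days = 195 h
portable air conditioner: 0.95 kW × 195 h = 185.25 kWh
coffee maker: Runtime = 3 h/day × 7 days = 21 h
coffee maker: 1.22 kW × 21 h = 25.62 kWh
Total energy = 224.67 kWh
Cost = 224.67 × ₹4.9 = ₹1100.88

₹1100.88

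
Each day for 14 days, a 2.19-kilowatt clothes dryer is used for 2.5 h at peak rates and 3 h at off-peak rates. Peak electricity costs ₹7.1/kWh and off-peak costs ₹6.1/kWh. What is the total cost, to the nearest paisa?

₹1105.29

Peak energy = 2.19 kW × 2.5 h × 14 = 76.65 kWh
Off-peak energy = 2.19 kW × 3 h × 14 = 91.98 kWh
Cost = 76.65 × ₹7.1 + 91.98 × ₹6.1 = ₹544.215 + ₹561.078 = ₹1105.29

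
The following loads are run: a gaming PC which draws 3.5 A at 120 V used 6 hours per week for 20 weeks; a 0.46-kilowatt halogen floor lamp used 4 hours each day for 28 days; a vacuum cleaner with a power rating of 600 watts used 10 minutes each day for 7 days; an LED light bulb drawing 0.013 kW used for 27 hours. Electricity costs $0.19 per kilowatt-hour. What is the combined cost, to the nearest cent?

$19.56

gaming PC: Power = 3.5 A × 120 V = 420 W = 0.42 kW
gaming PC: Runtime = 6 h/week × 20 weeks = 120 h
gaming PC: 0.42 kW × 120 h = 50.4 kWh
halogen floor lamp: Runtime = 4 h/day × 28 days = 112 h
halogen floor lamp: 0.46 kW × 112 h = 51.52 kWh
vacuum cleaner: Runtime = 10 min × 7 = 70 min = 1.166666… h
vacuum cleaner: 0.6 kW × 1.166666… h = 0.7 kWh
LED light bulb: 0.013 kW × 27 h = 0.351 kWh
Total energy = 102.971 kWh
Cost = 102.971 × $0.19 = $19.56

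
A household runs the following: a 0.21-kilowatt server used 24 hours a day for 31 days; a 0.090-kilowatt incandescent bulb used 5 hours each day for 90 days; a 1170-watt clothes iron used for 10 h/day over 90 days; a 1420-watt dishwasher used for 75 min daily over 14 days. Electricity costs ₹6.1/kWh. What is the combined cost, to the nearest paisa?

server: Runtime = 24 h × 31 = 744 h
server: 0.21 kW × 744 h = 156.24 kWh
incandescent bulb: Runtime = 5 h/day × 90 days = 450 h
incandescent bulb: 0.09 kW × 450 h = 40.5 kWh
clothes iron: Runtime = 10 h/day × 90 days = 900 h
clothes iron: 1.17 kW × 900 h = 1053 kWh
dishwasher: Runtime = 75 min × 14 = 1050 min = 17.5 h
dishwasher: 1.42 kW × 17.5 h = 24.85 kWh
Total energy = 1274.59 kWh
Cost = 1274.59 × ₹6.1 = ₹7775.00

₹7775.00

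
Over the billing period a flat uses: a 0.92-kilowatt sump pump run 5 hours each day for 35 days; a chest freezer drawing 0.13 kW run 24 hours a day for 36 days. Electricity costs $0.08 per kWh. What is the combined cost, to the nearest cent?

sump pump: Runtime = 5 h/day × 35 days = 175 h
sump pump: 0.92 kW × 175 h = 161 kWh
chest freezer: Runtime = 24 h × 36 = 864 h
chest freezer: 0.13 kW × 864 h = 112.32 kWh
Total energy = 273.32 kWh
Cost = 273.32 × $0.08 = $21.87

$21.87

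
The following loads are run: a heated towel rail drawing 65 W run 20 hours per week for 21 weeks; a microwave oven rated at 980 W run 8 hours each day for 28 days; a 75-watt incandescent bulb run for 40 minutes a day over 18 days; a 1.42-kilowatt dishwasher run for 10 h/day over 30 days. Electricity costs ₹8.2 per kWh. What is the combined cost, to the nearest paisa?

heated towel rail: Runtime = 20 h/week × 21 weeks = 420 h
heated towel rail: 0.065 kW × 420 h = 27.3 kWh
microwave oven: Runtime = 8 h/day × 28 days = 224 h
microwave oven: 0.98 kW × 224 h = 219.52 kWh
incandescent bulb: Runtime = 40 min × 18 = 720 min = 12 h
incandescent bulb: 0.075 kW × 12 h = 0.9 kWh
dishwasher: Runtime = 10 h/day × 30 days = 300 h
dishwasher: 1.42 kW × 300 h = 426 kWh
Total energy = 673.72 kWh
Cost = 673.72 × ₹8.2 = ₹5524.50

₹5524.50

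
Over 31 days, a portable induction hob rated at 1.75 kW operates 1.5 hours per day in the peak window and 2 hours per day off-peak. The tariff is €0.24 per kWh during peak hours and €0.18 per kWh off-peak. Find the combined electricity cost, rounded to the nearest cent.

€39.06

Peak energy = 1.75 kW × 1.5 h × 31 = 81.375 kWh
Off-peak energy = 1.75 kW × 2 h × 31 = 108.5 kWh
Cost = 81.375 × €0.24 + 108.5 × €0.18 = €19.53 + €19.53 = €39.06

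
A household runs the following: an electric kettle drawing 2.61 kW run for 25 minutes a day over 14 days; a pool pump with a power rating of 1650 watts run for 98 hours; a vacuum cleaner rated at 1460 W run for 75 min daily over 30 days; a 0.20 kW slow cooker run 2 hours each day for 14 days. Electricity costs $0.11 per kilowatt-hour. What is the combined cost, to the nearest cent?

$26.10

electric kettle: Runtime = 25 min × 14 = 350 min = 5.833333… h
electric kettle: 2.61 kW × 5.833333… h = 15.225 kWh
pool pump: 1.65 kW × 98 h = 161.7 kWh
vacuum cleaner: Runtime = 75 min × 30 = 2250 min = 37.5 h
vacuum cleaner: 1.46 kW × 37.5 h = 54.75 kWh
slow cooker: Runtime = 2 h/day × 14 days = 28 h
slow cooker: 0.2 kW × 28 h = 5.6 kWh
Total energy = 237.275 kWh
Cost = 237.275 × $0.11 = $26.10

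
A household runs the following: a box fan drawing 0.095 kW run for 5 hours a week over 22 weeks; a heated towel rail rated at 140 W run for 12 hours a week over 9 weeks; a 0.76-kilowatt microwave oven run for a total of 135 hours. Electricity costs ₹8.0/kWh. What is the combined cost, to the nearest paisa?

box fan: Runtime = 5 h/week × 22 weeks = 110 h
box fan: 0.095 kW × 110 h = 10.45 kWh
heated towel rail: Runtime = 12 h/week × 9 weeks = 108 h
heated towel rail: 0.14 kW × 108 h = 15.12 kWh
microwave oven: 0.76 kW × 135 h = 102.6 kWh
Total energy = 128.17 kWh
Cost = 128.17 × ₹8.0 = ₹1025.36

₹1025.36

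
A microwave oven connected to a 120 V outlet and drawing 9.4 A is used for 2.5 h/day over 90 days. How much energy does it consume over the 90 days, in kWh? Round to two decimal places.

Power = 9.4 A × 120 V = 1128 W = 1.128 kW
Runtime = 2.5 h/day × 90 days = 225 h
Energy = 1.128 kW × 225 h = 253.8 kWh

253.80 kWh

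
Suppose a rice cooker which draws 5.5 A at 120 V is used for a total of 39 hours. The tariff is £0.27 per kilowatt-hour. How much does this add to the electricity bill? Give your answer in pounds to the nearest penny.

£6.95

Power = 5.5 A × 120 V = 660 W = 0.66 kW
Energy = 0.66 kW × 39 h = 25.74 kWh
Cost = 25.74 kWh × £0.27/kWh = £6.95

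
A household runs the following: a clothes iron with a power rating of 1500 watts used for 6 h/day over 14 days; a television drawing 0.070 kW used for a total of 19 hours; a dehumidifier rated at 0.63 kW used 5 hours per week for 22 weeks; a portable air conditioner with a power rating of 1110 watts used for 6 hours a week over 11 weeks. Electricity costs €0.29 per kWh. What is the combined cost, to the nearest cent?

€78.27

clothes iron: Runtime = 6 h/day × 14 days = 84 h
clothes iron: 1.5 kW × 84 h = 126 kWh
television: 0.07 kW × 19 h = 1.33 kWh
dehumidifier: Runtime = 5 h/week × 22 weeks = 110 h
dehumidifier: 0.63 kW × 110 h = 69.3 kWh
portable air conditioner: Runtime = 6 h/week × 11 weeks = 66 h
portable air conditioner: 1.11 kW × 66 h = 73.26 kWh
Total energy = 269.89 kWh
Cost = 269.89 × €0.29 = €78.27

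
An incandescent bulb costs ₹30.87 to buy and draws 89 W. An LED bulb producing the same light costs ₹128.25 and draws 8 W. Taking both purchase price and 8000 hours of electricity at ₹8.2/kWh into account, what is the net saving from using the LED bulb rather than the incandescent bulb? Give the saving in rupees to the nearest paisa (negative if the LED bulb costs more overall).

₹5216.22

incandescent bulb: ₹30.87 + (89/1000) kW × 8000 h × ₹8.2 = ₹30.87 + ₹5838.4 = ₹5869.27
LED bulb: ₹128.25 + (8/1000) kW × 8000 h × ₹8.2 = ₹128.25 + ₹524.8 = ₹653.05
Saving = ₹5869.27 − ₹653.05 = ₹5216.22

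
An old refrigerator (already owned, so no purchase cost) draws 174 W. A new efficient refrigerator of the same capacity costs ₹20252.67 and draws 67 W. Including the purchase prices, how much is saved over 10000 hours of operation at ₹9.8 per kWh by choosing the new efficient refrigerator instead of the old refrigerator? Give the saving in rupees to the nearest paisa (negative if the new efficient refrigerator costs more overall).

-₹9766.67

old refrigerator: ₹0.00 + (174/1000) kW × 10000 h × ₹9.8 = ₹0.00 + ₹17052 = ₹17052
new efficient refrigerator: ₹20252.67 + (67/1000) kW × 10000 h × ₹9.8 = ₹20252.67 + ₹6566 = ₹26818.67
Saving = ₹17052 − ₹26818.67 = −₹9766.67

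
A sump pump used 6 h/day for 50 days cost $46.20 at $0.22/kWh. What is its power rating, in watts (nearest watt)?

700 W

Energy = $46.20 ÷ $0.22/kWh = 210 kWh
Runtime = 6 h/day × 50 days = 300 h
Power = 210 kWh ÷ 300 h = 0.7 kW = 700 W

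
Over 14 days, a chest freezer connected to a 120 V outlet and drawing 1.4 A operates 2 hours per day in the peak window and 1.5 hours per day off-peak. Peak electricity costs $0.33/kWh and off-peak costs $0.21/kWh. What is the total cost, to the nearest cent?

$2.29

Power = 1.4 A × 120 V = 168 W = 0.168 kW
Peak energy = 0.168 kW × 2 h × 14 = 4.704 kWh
Off-peak energy = 0.168 kW × 1.5 h × 14 = 3.528 kWh
Cost = 4.704 × $0.33 + 3.528 × $0.21 = $1.55232 + $0.74088 = $2.29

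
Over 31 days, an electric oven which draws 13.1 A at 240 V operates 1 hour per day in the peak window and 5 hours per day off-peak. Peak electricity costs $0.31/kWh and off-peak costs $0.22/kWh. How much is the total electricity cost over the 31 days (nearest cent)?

Power = 13.1 A × 240 V = 3144 W = 3.144 kW
Peak energy = 3.144 kW × 1 h × 31 = 97.464 kWh
Off-peak energy = 3.144 kW × 5 h × 31 = 487.32 kWh
Cost = 97.464 × $0.31 + 487.32 × $0.22 = $30.21384 + $107.2104 = $137.42

$137.42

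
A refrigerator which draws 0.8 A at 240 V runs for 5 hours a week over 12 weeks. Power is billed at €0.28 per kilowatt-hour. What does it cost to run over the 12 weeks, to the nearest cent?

Power = 0.8 A × 240 V = 192 W = 0.192 kW
Runtime = 5 h/week × 12 weeks = 60 h
Energy = 0.192 kW × 60 h = 11.52 kWh
Cost = 11.52 kWh × €0.28/kWh = €3.23

€3.23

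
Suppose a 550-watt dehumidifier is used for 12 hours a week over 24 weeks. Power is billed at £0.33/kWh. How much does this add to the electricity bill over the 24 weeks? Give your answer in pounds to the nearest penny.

£52.27

Runtime = 12 h/week × 24 weeks = 288 h
Energy = 0.55 kW × 288 h = 158.4 kWh
Cost = 158.4 kWh × £0.33/kWh = £52.27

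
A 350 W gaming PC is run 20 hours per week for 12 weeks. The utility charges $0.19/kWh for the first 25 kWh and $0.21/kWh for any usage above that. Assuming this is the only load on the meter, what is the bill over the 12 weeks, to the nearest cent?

Runtime = 20 h/week × 12 weeks = 240 h
Energy = 0.35 kW × 240 h = 84 kWh
Tier 1 (0–25 kWh): 25 × $0.19 = $4.75
Above 25 kWh: 59 × $0.21 = $12.39
Bill = $17.14

$17.14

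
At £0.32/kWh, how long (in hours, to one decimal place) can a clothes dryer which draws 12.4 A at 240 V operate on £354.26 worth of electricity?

Power = 12.4 A × 240 V = 2976 W = 2.976 kW
Energy available = £354.26 ÷ £0.32/kWh = 1107.0625 kWh
Hours = 1107.0625 kWh ÷ 2.976 kW = 372.0 h

372.0 h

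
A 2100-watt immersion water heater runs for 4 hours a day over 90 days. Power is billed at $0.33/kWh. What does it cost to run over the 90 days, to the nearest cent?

$249.48

Runtime = 4 h/day × 90 days = 360 h
Energy = 2.1 kW × 360 h = 756 kWh
Cost = 756 kWh × $0.33/kWh = $249.48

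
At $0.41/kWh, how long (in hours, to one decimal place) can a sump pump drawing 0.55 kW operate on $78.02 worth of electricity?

Energy available = $78.02 ÷ $0.41/kWh = 190.2927 kWh
Hours = 190.2927 kWh ÷ 0.55 kW = 346.0 h

346.0 h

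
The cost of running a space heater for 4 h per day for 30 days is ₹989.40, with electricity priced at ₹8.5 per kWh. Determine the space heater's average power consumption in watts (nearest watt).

Energy = ₹989.40 ÷ ₹8.5/kWh = 116.4 kWh
Runtime = 4 h/day × 30 days = 120 h
Power = 116.4 kWh ÷ 120 h = 0.97 kW = 970 W

970 W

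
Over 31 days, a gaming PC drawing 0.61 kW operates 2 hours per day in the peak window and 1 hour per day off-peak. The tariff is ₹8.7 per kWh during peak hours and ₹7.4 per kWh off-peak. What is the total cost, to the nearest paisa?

Peak energy = 0.61 kW × 2 h × 31 = 37.82 kWh
Off-peak energy = 0.61 kW × 1 h × 31 = 18.91 kWh
Cost = 37.82 × ₹8.7 + 18.91 × ₹7.4 = ₹329.034 + ₹139.934 = ₹468.97

₹468.97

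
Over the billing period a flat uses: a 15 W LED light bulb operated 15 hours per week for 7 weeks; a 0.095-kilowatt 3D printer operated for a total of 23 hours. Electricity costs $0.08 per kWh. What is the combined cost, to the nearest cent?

LED light bulb: Runtime = 15 h/week × 7 weeks = 105 h
LED light bulb: 0.015 kW × 105 h = 1.575 kWh
3D printer: 0.095 kW × 23 h = 2.185 kWh
Total energy = 3.76 kWh
Cost = 3.76 × $0.08 = $0.30

$0.30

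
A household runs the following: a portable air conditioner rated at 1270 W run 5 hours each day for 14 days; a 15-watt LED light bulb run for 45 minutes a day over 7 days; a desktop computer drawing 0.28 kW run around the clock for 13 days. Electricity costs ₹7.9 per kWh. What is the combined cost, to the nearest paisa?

₹1393.08

portable air conditioner: Runtime = 5 h/day × 14 days = 70 h
portable air conditioner: 1.27 kW × 70 h = 88.9 kWh
LED light bulb: Runtime = 45 min × 7 = 315 min = 5.25 h
LED light bulb: 0.015 kW × 5.25 h = 0.07875 kWh
desktop computer: Runtime = 24 h × 13 = 312 h
desktop computer: 0.28 kW × 312 h = 87.36 kWh
Total energy = 176.33875 kWh
Cost = 176.33875 × ₹7.9 = ₹1393.08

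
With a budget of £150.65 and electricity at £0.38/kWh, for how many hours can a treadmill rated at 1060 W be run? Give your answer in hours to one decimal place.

Energy available = £150.65 ÷ £0.38/kWh = 396.4474 kWh
Hours = 396.4474 kWh ÷ 1.06 kW = 374.0 h

374.0 h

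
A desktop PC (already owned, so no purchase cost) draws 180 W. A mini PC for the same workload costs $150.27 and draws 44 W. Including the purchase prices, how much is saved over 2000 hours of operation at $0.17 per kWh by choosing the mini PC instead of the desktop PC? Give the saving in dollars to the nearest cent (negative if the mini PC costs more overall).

-$104.03

desktop PC: $0.00 + (180/1000) kW × 2000 h × $0.17 = $0.00 + $61.2 = $61.2
mini PC: $150.27 + (44/1000) kW × 2000 h × $0.17 = $150.27 + $14.96 = $165.23
Saving = $61.2 − $165.23 = −$104.03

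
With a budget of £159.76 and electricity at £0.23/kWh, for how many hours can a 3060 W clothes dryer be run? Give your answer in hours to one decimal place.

227.0 h

Energy available = £159.76 ÷ £0.23/kWh = 694.6087 kWh
Hours = 694.6087 kWh ÷ 3.06 kW = 227.0 h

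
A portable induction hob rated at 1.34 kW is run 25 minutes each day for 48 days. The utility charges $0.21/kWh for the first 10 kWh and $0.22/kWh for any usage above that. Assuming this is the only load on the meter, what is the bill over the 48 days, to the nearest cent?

Runtime = 25 min × 48 = 1200 min = 20 h
Energy = 1.34 kW × 20 h = 26.8 kWh
Tier 1 (0–10 kWh): 10 × $0.21 = $2.1
Above 10 kWh: 16.8 × $0.22 = $3.696
Bill = $5.80

$5.80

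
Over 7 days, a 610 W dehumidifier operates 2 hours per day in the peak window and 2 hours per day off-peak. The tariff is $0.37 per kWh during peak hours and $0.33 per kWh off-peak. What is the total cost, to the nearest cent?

$5.98

Peak energy = 0.61 kW × 2 h × 7 = 8.54 kWh
Off-peak energy = 0.61 kW × 2 h × 7 = 8.54 kWh
Cost = 8.54 × $0.37 + 8.54 × $0.33 = $3.1598 + $2.8182 = $5.98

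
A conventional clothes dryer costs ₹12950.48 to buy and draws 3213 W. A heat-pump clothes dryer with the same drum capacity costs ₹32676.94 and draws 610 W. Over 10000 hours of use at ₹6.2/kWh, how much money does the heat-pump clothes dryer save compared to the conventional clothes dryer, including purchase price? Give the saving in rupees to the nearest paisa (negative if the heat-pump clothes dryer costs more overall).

conventional clothes dryer: ₹12950.48 + (3213/1000) kW × 10000 h × ₹6.2 = ₹12950.48 + ₹199206 = ₹212156.48
heat-pump clothes dryer: ₹32676.94 + (610/1000) kW × 10000 h × ₹6.2 = ₹32676.94 + ₹37820 = ₹70496.94
Saving = ₹212156.48 − ₹70496.94 = ₹141659.54

₹141659.54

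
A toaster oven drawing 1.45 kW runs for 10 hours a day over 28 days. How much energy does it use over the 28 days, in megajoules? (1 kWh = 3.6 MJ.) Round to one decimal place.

1461.6 MJ

Runtime = 10 h/day × 28 days = 280 h
Energy = 1.45 kW × 280 h = 406 kWh
= 406 × 3.6 MJ = 1461.6 MJ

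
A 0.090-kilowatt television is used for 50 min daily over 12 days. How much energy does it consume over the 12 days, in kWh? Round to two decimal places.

0.90 kWh

Runtime = 50 min × 12 = 600 min = 10 h
Energy = 0.09 kW × 10 h = 0.9 kWh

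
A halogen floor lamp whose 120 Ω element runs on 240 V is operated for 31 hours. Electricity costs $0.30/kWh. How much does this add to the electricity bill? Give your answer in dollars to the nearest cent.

Power = V²/R = 240²/120 = 480 W = 0.48 kW
Energy = 0.48 kW × 31 h = 14.88 kWh
Cost = 14.88 kWh × $0.30/kWh = $4.46

$4.46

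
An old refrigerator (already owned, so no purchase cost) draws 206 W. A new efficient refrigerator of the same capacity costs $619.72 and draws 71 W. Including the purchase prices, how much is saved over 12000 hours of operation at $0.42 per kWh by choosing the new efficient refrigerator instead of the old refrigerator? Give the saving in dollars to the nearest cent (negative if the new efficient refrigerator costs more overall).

old refrigerator: $0.00 + (206/1000) kW × 12000 h × $0.42 = $0.00 + $1038.24 = $1038.24
new efficient refrigerator: $619.72 + (71/1000) kW × 12000 h × $0.42 = $619.72 + $357.84 = $977.56
Saving = $1038.24 − $977.56 = $60.68

$60.68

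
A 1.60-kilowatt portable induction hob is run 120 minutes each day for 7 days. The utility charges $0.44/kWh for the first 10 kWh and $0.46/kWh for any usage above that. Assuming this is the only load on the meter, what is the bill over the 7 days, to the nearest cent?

$10.10

Runtime = 120 min × 7 = 840 min = 14 h
Energy = 1.6 kW × 14 h = 22.4 kWh
Tier 1 (0–10 kWh): 10 × $0.44 = $4.4
Above 10 kWh: 12.4 × $0.46 = $5.704
Bill = $10.10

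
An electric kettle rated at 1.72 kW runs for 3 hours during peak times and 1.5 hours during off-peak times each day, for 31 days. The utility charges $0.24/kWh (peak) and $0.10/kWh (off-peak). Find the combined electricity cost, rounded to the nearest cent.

Peak energy = 1.72 kW × 3 h × 31 = 159.96 kWh
Off-peak energy = 1.72 kW × 1.5 h × 31 = 79.98 kWh
Cost = 159.96 × $0.24 + 79.98 × $0.10 = $38.3904 + $7.998 = $46.39

$46.39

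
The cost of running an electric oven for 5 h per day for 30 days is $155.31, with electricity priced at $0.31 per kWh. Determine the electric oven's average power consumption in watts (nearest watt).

3340 W

Energy = $155.31 ÷ $0.31/kWh = 501 kWh
Runtime = 5 h/day × 30 days = 150 h
Power = 501 kWh ÷ 150 h = 3.34 kW = 3340 W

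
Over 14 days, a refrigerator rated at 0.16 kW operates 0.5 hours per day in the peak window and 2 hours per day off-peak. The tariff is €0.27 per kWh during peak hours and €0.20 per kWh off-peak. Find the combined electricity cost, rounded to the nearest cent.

Peak energy = 0.16 kW × 0.5 h × 14 = 1.12 kWh
Off-peak energy = 0.16 kW × 2 h × 14 = 4.48 kWh
Cost = 1.12 × €0.27 + 4.48 × €0.20 = €0.3024 + €0.896 = €1.20

€1.20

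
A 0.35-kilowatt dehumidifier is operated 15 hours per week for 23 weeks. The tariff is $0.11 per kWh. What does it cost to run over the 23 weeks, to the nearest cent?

$13.28

Runtime = 15 h/week × 23 weeks = 345 h
Energy = 0.35 kW × 345 h = 120.75 kWh
Cost = 120.75 kWh × $0.11/kWh = $13.28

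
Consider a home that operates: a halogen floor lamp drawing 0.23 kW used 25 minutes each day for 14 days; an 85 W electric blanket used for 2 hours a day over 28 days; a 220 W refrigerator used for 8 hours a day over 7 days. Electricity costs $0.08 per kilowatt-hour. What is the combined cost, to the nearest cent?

$1.47

halogen floor lamp: Runtime = 25 min × 14 = 350 min = 5.833333… h
halogen floor lamp: 0.23 kW × 5.833333… h = 1.341666… kWh
electric blanket: Runtime = 2 h/day × 28 days = 56 h
electric blanket: 0.085 kW × 56 h = 4.76 kWh
refrigerator: Runtime = 8 h/day × 7 days = 56 h
refrigerator: 0.22 kW × 56 h = 12.32 kWh
Total energy = 18.421666… kWh
Cost = 18.421666… × $0.08 = $1.47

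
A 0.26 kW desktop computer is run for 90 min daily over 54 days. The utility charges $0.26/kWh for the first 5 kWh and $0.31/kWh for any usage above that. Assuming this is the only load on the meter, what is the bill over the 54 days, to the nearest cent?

Runtime = 90 min × 54 = 4860 min = 81 h
Energy = 0.26 kW × 81 h = 21.06 kWh
Tier 1 (0–5 kWh): 5 × $0.26 = $1.3
Above 5 kWh: 16.06 × $0.31 = $4.9786
Bill = $6.28

$6.28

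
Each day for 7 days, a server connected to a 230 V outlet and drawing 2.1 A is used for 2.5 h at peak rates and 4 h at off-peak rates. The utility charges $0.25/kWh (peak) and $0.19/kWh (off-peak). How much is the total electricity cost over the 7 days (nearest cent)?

$4.68

Power = 2.1 A × 230 V = 483 W = 0.483 kW
Peak energy = 0.483 kW × 2.5 h × 7 = 8.4525 kWh
Off-peak energy = 0.483 kW × 4 h × 7 = 13.524 kWh
Cost = 8.4525 × $0.25 + 13.524 × $0.19 = $2.113125 + $2.56956 = $4.68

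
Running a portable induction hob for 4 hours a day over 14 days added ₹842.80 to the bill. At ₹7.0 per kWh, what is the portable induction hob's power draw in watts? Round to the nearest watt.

Energy = ₹842.80 ÷ ₹7.0/kWh = 120.4 kWh
Runtime = 4 h/day × 14 days = 56 h
Power = 120.4 kWh ÷ 56 h = 2.15 kW = 2150 W

2150 W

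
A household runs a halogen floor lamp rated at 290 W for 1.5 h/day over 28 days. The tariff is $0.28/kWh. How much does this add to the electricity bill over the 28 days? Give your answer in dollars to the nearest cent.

Runtime = 1.5 h/day × 28 days = 42 h
Energy = 0.29 kW × 42 h = 12.18 kWh
Cost = 12.18 kWh × $0.28/kWh = $3.41

$3.41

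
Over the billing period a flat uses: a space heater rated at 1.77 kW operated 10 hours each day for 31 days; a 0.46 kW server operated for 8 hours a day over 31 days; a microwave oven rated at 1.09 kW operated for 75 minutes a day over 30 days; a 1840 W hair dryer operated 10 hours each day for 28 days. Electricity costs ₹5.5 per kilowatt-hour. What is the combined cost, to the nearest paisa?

space heater: Runtime = 10 h/day × 31 days = 310 h
space heater: 1.77 kW × 310 h = 548.7 kWh
server: Runtime = 8 h/day × 31 days = 248 h
server: 0.46 kW × 248 h = 114.08 kWh
microwave oven: Runtime = 75 min × 30 = 2250 min = 37.5 h
microwave oven: 1.09 kW × 37.5 h = 40.875 kWh
hair dryer: Runtime = 10 h/day × 28 days = 280 h
hair dryer: 1.84 kW × 280 h = 515.2 kWh
Total energy = 1218.855 kWh
Cost = 1218.855 × ₹5.5 = ₹6703.70

₹6703.70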